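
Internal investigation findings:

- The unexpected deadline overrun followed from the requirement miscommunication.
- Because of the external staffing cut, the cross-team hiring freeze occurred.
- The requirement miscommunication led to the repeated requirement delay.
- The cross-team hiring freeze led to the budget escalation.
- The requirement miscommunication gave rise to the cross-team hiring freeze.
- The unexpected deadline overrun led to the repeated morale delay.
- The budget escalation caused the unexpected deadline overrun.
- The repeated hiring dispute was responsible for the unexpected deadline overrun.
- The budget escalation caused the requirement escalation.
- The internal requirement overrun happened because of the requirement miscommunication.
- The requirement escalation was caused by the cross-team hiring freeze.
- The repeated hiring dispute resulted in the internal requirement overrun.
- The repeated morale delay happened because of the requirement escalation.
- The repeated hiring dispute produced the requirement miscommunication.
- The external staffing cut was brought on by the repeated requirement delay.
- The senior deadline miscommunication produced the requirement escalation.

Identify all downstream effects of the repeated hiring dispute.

Direct effects: the requirement miscommunication, the internal requirement overrun, the unexpected deadline overrun.
2 steps out: the repeated requirement delay, the cross-team hiring freeze, the repeated morale delay.
3 steps out: the external staffing cut, the budget escalation, the requirement escalation.
Not reachable from it: the senior deadline miscommunication.

the budget escalation, the cross-team hiring freeze, the external staffing cut, the internal requirement overrun, the repeated morale delay, the repeated requirement delay, the requirement escalation, the requirement miscommunication, the unexpected deadline overrun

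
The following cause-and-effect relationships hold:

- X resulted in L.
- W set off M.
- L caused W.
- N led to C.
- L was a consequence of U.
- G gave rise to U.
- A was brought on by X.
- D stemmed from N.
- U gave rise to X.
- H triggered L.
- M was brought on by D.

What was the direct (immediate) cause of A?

Upstream contributors include G, U, but only X feeds directly into A.

X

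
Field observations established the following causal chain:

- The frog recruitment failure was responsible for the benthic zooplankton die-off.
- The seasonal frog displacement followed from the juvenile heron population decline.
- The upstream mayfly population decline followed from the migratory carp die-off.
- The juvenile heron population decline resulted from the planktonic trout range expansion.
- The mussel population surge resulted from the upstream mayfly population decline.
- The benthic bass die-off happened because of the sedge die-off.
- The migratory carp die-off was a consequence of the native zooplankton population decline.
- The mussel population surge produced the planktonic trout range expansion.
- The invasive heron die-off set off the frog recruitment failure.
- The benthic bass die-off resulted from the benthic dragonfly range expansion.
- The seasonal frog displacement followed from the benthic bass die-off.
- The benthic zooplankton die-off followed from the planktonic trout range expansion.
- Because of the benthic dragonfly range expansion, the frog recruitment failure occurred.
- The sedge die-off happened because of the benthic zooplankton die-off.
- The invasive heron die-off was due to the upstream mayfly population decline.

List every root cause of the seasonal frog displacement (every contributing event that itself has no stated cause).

the benthic dragonfly range expansion, the native zooplankton population decline

Tracing upstream from the seasonal frog displacement: the seasonal frog displacement ← the juvenile heron population decline ← the planktonic trout range expansion ← the mussel population surge ← the upstream mayfly population decline ← the migratory carp die-off ← the native zooplankton population decline.
A separate upstream branch: the seasonal frog displacement ← the benthic bass die-off ← the benthic dragonfly range expansion.
Each of those chain origins has no stated cause.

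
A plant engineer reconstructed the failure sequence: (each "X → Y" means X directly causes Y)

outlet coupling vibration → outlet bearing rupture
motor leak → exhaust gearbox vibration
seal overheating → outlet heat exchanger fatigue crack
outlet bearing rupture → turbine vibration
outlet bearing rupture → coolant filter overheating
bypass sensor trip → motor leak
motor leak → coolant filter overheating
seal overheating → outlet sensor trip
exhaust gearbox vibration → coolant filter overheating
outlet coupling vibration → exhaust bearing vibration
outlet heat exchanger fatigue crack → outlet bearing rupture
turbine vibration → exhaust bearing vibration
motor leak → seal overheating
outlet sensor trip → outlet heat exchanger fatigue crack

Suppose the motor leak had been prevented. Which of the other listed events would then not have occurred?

Downstream of the motor leak: the exhaust gearbox vibration, the seal overheating, the outlet sensor trip, the outlet heat exchanger fatigue crack, the outlet bearing rupture, the coolant filter overheating, the turbine vibration, the exhaust bearing vibration.
Of those, still caused via another path: the outlet bearing rupture, the coolant filter overheating, the turbine vibration, the exhaust bearing vibration.
The remainder have no surviving cause.

the exhaust gearbox vibration, the outlet heat exchanger fatigue crack, the outlet sensor trip, the seal overheating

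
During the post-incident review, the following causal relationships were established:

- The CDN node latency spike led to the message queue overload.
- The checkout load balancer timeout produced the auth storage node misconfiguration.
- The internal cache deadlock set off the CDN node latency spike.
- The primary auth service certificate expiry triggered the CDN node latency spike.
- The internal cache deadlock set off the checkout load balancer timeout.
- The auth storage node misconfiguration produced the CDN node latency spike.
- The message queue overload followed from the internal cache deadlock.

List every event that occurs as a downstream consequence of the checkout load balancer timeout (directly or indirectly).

the CDN node latency spike, the auth storage node misconfiguration, the message queue overload

Direct effects: the auth storage node misconfiguration.
2 steps out: the CDN node latency spike.
3 steps out: the message queue overload.
Not reachable from it: the internal cache deadlock, the primary auth service certificate expiry.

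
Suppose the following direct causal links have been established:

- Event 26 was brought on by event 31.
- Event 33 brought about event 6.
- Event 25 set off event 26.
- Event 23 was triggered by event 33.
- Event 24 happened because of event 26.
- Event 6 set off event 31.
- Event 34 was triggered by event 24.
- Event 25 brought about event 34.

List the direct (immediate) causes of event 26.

event 25, event 31

Upstream contributors include event 33, event 6, but only event 25, event 31 feed directly into event 26.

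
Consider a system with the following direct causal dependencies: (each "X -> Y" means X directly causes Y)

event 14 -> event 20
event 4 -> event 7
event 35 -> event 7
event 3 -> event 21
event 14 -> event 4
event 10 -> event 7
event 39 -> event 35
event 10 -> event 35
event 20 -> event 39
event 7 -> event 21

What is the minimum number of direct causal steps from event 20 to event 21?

Shortest chain: event 20 → event 39 → event 35 → event 7 → event 21.

4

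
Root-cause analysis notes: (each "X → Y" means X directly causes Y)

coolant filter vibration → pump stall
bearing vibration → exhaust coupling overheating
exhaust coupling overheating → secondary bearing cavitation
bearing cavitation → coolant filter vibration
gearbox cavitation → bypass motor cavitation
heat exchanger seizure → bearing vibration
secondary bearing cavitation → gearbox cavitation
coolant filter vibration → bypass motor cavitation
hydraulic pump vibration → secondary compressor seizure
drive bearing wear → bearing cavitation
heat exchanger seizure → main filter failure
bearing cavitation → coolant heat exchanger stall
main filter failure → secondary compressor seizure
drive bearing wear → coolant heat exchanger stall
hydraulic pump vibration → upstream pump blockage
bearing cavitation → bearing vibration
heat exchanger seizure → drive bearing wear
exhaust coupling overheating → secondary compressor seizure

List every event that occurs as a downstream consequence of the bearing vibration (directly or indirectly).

the bypass motor cavitation, the exhaust coupling overheating, the gearbox cavitation, the secondary bearing cavitation, the secondary compressor seizure

Direct effects: the exhaust coupling overheating.
2 steps out: the secondary bearing cavitation, the secondary compressor seizure.
3 steps out: the gearbox cavitation.
4 steps out: the bypass motor cavitation.
Not reachable from it: the heat exchanger seizure, the main filter failure, the drive bearing wear, the bearing cavitation, the coolant heat exchanger stall, the coolant filter vibration, the hydraulic pump vibration, the pump stall, the upstream pump blockage.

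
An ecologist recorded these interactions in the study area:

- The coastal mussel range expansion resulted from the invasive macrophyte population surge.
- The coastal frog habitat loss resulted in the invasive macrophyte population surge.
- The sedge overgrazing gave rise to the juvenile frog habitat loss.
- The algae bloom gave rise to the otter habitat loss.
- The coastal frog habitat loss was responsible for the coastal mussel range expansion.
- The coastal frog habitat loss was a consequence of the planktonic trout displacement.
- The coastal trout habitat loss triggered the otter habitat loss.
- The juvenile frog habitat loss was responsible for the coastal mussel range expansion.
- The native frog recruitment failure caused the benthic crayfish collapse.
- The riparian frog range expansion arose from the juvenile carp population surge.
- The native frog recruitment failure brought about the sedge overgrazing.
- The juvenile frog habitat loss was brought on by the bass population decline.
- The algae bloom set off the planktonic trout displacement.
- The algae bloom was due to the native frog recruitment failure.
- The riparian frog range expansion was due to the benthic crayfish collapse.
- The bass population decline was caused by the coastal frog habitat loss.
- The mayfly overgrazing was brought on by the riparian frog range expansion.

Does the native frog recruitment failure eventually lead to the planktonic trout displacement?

There is a causal chain: the native frog recruitment failure → the algae bloom → the planktonic trout displacement.

Yes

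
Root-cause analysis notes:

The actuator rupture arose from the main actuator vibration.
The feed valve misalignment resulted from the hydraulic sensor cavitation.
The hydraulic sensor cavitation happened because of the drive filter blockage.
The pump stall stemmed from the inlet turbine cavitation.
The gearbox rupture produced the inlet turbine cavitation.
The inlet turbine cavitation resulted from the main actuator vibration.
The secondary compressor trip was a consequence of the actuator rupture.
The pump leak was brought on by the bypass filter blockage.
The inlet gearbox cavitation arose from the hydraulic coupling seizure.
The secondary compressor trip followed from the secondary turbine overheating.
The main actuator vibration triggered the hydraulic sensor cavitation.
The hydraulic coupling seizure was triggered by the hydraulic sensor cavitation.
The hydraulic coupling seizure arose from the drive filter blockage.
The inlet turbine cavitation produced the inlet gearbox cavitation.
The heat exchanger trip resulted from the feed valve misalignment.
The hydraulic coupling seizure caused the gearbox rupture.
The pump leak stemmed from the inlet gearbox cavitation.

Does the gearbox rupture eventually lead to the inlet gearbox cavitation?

Yes

There is a causal chain: the gearbox rupture → the inlet turbine cavitation → the inlet gearbox cavitation.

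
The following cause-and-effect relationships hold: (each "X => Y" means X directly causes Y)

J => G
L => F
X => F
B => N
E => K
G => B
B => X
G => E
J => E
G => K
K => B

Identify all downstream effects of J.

Direct effects: G, E.
2 steps out: K, B.
3 steps out: X, N.
4 steps out: F.
Not reachable from it: L.

B, E, F, G, K, N, X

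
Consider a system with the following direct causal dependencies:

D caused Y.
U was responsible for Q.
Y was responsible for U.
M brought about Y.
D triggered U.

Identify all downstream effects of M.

Direct effects: Y.
2 steps out: U.
3 steps out: Q.
Not reachable from it: D.

Q, U, Y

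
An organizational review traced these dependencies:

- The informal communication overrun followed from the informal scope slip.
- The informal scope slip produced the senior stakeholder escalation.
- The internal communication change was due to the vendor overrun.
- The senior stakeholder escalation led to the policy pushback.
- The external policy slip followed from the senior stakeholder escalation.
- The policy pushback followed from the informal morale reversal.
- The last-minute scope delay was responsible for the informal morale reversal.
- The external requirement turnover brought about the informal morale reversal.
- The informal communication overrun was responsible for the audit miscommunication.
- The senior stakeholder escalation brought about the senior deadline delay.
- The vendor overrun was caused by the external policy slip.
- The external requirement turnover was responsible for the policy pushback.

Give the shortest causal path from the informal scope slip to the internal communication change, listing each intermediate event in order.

the informal scope slip → the senior stakeholder escalation → the external policy slip → the vendor overrun → the internal communication change

the informal scope slip → the senior stakeholder escalation
the senior stakeholder escalation → the external policy slip
the external policy slip → the vendor overrun
the vendor overrun → the internal communication change
Length: 4 steps.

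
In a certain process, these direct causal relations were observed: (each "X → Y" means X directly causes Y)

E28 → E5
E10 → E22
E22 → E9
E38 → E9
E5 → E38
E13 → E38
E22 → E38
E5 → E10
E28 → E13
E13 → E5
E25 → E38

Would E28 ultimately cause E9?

There is a causal chain: E28 → E13 → E38 → E9.

Yes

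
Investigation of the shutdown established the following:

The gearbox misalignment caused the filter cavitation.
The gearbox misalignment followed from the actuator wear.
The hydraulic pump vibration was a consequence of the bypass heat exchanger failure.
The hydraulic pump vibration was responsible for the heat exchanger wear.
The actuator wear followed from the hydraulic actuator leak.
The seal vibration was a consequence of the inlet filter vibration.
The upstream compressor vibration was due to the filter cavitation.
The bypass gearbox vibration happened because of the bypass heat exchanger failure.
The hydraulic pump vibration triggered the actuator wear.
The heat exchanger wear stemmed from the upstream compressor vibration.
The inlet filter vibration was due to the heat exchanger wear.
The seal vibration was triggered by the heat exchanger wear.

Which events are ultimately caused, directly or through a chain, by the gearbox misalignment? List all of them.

the filter cavitation, the heat exchanger wear, the inlet filter vibration, the seal vibration, the upstream compressor vibration

Direct effects: the filter cavitation.
2 steps out: the upstream compressor vibration.
3 steps out: the heat exchanger wear.
4 steps out: the inlet filter vibration, the seal vibration.
Not reachable from it: the bypass heat exchanger failure, the bypass gearbox vibration, the hydraulic pump vibration, the actuator wear, the hydraulic actuator leak.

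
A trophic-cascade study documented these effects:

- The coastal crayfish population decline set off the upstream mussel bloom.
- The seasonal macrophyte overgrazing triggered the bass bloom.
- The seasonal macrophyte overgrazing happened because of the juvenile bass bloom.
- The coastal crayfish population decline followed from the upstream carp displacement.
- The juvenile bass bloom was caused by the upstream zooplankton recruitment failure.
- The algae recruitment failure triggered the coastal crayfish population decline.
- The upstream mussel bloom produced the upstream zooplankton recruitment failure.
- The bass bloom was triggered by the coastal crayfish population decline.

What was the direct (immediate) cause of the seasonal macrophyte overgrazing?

the juvenile bass bloom

Upstream contributors include the algae recruitment failure, the coastal crayfish population decline, the upstream mussel bloom, the upstream zooplankton recruitment failure, the upstream carp displacement, but only the juvenile bass bloom feeds directly into the seasonal macrophyte overgrazing.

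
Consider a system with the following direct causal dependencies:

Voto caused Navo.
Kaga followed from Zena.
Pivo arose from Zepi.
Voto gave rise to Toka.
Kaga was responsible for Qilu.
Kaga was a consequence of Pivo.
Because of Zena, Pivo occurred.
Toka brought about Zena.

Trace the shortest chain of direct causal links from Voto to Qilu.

Voto → Toka
Toka → Zena
Zena → Kaga
Kaga → Qilu
Length: 4 steps.

Voto → Toka → Zena → Kaga → Qilu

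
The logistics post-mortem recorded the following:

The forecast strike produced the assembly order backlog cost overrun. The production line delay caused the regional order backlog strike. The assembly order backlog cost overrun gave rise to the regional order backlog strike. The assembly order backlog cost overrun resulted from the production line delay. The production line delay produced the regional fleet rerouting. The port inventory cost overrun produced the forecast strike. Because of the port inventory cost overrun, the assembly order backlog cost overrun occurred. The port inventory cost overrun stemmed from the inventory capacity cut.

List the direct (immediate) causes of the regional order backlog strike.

Upstream contributors include the inventory capacity cut, the port inventory cost overrun, the forecast strike, but only the assembly order backlog cost overrun, the production line delay feed directly into the regional order backlog strike.

the assembly order backlog cost overrun, the production line delay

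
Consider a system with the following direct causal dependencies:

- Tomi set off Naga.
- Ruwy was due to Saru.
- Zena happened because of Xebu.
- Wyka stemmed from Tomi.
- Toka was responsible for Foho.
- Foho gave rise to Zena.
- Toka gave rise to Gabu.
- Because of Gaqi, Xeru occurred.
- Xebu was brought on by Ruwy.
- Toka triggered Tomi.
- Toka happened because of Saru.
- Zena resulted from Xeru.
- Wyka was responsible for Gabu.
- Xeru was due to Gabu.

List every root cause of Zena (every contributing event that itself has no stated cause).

Tracing upstream from Zena: Zena ← Foho ← Toka ← Saru.
A separate upstream branch: Zena ← Xeru ← Gaqi.
Each of those chain origins has no stated cause.

Gaqi, Saru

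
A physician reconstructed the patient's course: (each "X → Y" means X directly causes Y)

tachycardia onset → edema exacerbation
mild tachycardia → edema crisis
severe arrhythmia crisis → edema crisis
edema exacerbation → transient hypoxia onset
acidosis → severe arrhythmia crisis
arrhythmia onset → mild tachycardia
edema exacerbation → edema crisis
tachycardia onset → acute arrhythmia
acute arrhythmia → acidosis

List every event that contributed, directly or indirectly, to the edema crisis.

Immediate causes of the edema crisis: the edema exacerbation, the mild tachycardia, the severe arrhythmia crisis.
Further upstream: the tachycardia onset, the acute arrhythmia, the acidosis, the arrhythmia onset.

the acidosis, the acute arrhythmia, the arrhythmia onset, the edema exacerbation, the mild tachycardia, the severe arrhythmia crisis, the tachycardia onset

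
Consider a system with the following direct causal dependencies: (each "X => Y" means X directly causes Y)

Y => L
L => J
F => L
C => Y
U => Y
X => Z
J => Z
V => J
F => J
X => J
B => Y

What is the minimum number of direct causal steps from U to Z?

Shortest chain: U → Y → L → J → Z.

4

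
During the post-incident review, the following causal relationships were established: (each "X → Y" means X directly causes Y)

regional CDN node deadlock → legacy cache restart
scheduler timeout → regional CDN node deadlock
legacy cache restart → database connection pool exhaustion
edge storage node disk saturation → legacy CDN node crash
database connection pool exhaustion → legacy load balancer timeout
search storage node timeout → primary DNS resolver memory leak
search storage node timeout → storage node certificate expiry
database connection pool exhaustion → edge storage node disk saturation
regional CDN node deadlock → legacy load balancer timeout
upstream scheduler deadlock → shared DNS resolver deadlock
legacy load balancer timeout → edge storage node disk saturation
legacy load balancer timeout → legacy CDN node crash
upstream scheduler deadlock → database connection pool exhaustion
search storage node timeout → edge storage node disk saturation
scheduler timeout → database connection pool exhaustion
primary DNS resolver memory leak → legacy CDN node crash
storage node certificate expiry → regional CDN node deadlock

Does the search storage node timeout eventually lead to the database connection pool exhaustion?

There is a causal chain: the search storage node timeout → the storage node certificate expiry → the regional CDN node deadlock → the legacy cache restart → the database connection pool exhaustion.

Yes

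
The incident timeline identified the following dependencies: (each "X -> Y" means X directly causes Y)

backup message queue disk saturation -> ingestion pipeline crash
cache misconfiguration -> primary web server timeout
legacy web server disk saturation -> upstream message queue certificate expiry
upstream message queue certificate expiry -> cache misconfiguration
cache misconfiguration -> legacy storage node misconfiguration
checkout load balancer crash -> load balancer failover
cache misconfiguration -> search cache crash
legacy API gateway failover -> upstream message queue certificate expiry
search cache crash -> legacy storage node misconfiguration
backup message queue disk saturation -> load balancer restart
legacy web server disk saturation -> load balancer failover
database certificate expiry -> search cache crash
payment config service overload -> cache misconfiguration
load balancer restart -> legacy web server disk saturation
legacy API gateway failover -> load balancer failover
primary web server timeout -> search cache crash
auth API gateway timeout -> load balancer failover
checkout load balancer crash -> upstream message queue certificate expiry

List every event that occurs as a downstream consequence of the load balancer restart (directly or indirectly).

the cache misconfiguration, the legacy storage node misconfiguration, the legacy web server disk saturation, the load balancer failover, the primary web server timeout, the search cache crash, the upstream message queue certificate expiry

Direct effects: the legacy web server disk saturation.
2 steps out: the upstream message queue certificate expiry, the load balancer failover.
3 steps out: the cache misconfiguration.
4 steps out: the primary web server timeout, the search cache crash, the legacy storage node misconfiguration.
Not reachable from it: the backup message queue disk saturation, the legacy API gateway failover, the checkout load balancer crash, the payment config service overload, the database certificate expiry, the ingestion pipeline crash, the auth API gateway timeout.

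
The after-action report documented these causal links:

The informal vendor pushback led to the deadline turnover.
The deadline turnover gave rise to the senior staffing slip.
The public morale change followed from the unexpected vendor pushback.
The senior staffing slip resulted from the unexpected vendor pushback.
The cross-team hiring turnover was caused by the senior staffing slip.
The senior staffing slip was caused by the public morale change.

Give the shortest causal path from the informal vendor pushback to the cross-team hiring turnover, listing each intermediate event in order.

the informal vendor pushback → the deadline turnover
the deadline turnover → the senior staffing slip
the senior staffing slip → the cross-team hiring turnover
Length: 3 steps.

the informal vendor pushback → the deadline turnover → the senior staffing slip → the cross-team hiring turnover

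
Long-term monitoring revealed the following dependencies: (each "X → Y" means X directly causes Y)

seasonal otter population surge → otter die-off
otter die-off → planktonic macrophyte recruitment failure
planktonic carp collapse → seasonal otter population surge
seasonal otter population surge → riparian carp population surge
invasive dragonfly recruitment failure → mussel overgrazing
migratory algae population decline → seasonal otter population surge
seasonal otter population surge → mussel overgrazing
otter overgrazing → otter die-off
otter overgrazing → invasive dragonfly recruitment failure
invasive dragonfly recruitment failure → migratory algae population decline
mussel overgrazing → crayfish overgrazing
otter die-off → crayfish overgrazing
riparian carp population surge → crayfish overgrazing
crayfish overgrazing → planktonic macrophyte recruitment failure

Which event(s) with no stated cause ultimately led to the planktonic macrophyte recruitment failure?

Tracing upstream from the planktonic macrophyte recruitment failure: the planktonic macrophyte recruitment failure ← the otter die-off ← the otter overgrazing.
A separate upstream branch: the planktonic macrophyte recruitment failure ← the otter die-off ← the seasonal otter population surge ← the planktonic carp collapse.
Each of those chain origins has no stated cause.

the otter overgrazing, the planktonic carp collapse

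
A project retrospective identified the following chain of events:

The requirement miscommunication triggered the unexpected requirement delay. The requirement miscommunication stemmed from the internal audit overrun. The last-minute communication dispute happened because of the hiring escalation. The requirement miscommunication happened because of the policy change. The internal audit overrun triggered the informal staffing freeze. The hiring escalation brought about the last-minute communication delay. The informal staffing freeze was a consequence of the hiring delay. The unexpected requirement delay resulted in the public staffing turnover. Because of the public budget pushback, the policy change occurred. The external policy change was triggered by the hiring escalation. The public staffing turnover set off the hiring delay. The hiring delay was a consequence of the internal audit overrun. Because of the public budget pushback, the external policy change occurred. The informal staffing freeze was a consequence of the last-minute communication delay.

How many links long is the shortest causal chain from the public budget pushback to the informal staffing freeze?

Shortest chain: the public budget pushback → the policy change → the requirement miscommunication → the unexpected requirement delay → the public staffing turnover → the hiring delay → the informal staffing freeze.

6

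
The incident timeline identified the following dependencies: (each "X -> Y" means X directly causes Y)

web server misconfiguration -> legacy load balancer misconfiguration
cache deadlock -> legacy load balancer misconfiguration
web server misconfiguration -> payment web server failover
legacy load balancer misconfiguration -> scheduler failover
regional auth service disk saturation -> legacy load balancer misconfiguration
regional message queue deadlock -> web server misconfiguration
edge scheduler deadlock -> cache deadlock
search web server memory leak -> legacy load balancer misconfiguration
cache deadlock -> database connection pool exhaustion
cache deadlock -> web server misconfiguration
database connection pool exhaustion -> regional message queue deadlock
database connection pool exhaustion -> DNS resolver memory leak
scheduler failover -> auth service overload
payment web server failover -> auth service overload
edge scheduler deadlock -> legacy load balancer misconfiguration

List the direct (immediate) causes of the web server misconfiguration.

the cache deadlock, the regional message queue deadlock

Upstream contributors include the edge scheduler deadlock, the database connection pool exhaustion, but only the cache deadlock, the regional message queue deadlock feed directly into the web server misconfiguration.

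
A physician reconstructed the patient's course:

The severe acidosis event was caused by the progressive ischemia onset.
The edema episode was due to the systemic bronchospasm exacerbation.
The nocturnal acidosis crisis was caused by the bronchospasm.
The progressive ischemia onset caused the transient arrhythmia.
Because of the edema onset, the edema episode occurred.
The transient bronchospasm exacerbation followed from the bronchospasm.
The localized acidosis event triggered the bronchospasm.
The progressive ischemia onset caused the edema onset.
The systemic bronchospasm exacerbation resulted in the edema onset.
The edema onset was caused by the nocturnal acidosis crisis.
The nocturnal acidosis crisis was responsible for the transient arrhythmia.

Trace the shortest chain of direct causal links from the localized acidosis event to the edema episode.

the localized acidosis event → the bronchospasm → the nocturnal acidosis crisis → the edema onset → the edema episode

the localized acidosis event → the bronchospasm
the bronchospasm → the nocturnal acidosis crisis
the nocturnal acidosis crisis → the edema onset
the edema onset → the edema episode
Length: 4 steps.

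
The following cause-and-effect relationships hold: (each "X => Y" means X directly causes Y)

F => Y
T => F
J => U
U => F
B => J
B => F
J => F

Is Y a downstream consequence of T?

There is a causal chain: T → F → Y.

Yes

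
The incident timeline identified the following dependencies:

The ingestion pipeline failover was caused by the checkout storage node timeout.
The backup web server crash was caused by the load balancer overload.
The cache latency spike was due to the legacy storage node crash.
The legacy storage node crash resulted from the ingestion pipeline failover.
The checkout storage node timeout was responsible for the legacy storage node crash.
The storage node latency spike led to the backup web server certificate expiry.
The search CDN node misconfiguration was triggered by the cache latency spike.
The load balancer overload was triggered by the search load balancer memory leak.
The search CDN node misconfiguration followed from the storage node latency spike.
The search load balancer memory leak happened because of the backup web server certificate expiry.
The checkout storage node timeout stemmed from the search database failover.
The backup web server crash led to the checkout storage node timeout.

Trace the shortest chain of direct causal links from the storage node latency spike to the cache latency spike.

the storage node latency spike → the backup web server certificate expiry → the search load balancer memory leak → the load balancer overload → the backup web server crash → the checkout storage node timeout → the legacy storage node crash → the cache latency spike

the storage node latency spike → the backup web server certificate expiry
the backup web server certificate expiry → the search load balancer memory leak
the search load balancer memory leak → the load balancer overload
the load balancer overload → the backup web server crash
the backup web server crash → the checkout storage node timeout
the checkout storage node timeout → the legacy storage node crash
the legacy storage node crash → the cache latency spike
Length: 7 steps.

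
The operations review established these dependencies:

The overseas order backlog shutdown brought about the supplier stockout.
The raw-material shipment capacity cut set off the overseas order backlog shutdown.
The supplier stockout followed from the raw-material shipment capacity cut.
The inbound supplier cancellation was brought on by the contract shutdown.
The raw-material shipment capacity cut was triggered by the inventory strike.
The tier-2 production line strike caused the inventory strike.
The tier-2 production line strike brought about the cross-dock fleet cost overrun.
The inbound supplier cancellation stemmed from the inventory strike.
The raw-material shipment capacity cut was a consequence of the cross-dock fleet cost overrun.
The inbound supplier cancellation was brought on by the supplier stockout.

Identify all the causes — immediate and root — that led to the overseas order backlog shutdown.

the cross-dock fleet cost overrun, the inventory strike, the raw-material shipment capacity cut, the tier-2 production line strike

Immediate cause of the overseas order backlog shutdown: the raw-material shipment capacity cut.
Further upstream: the tier-2 production line strike, the inventory strike, the cross-dock fleet cost overrun.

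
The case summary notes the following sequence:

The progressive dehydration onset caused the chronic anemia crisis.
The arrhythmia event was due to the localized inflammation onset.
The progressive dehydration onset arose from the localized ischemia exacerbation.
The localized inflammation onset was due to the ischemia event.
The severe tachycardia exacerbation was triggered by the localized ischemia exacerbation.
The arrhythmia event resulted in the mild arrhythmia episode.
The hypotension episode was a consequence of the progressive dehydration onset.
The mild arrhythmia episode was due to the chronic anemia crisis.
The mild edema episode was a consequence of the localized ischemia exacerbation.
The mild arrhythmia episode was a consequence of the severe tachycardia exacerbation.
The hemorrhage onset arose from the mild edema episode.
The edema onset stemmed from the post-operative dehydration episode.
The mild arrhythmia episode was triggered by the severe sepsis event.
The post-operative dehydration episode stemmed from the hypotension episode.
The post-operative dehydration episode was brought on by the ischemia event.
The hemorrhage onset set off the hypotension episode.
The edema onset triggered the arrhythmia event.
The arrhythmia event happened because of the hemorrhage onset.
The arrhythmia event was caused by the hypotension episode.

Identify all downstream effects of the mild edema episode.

Direct effects: the hemorrhage onset.
2 steps out: the hypotension episode, the arrhythmia event.
3 steps out: the post-operative dehydration episode, the mild arrhythmia episode.
4 steps out: the edema onset.
Not reachable from it: the localized ischemia exacerbation, the severe sepsis event, the severe tachycardia exacerbation, the progressive dehydration onset, the ischemia event, the chronic anemia crisis, the localized inflammation onset.

the arrhythmia event, the edema onset, the hemorrhage onset, the hypotension episode, the mild arrhythmia episode, the post-operative dehydration episode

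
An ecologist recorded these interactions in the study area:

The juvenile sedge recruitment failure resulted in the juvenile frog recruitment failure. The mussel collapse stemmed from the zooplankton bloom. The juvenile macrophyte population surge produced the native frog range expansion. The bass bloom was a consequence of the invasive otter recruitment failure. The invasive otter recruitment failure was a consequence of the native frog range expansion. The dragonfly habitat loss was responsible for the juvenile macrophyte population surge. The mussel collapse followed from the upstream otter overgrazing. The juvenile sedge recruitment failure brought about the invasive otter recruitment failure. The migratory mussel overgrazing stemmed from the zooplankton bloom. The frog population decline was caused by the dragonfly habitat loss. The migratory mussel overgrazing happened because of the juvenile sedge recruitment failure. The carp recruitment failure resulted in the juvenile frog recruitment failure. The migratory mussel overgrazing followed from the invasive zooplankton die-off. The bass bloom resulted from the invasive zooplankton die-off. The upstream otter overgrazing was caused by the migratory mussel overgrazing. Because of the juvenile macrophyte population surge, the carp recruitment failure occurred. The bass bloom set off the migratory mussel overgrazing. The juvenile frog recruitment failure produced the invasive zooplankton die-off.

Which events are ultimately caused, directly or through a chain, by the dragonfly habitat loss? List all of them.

Direct effects: the frog population decline, the juvenile macrophyte population surge.
2 steps out: the carp recruitment failure, the native frog range expansion.
3 steps out: the juvenile frog recruitment failure, the invasive otter recruitment failure.
4 steps out: the invasive zooplankton die-off, the bass bloom.
5 steps out: the migratory mussel overgrazing.
6 steps out: the upstream otter overgrazing.
7 steps out: the mussel collapse.
Not reachable from it: the juvenile sedge recruitment failure, the zooplankton bloom.

the bass bloom, the carp recruitment failure, the frog population decline, the invasive otter recruitment failure, the invasive zooplankton die-off, the juvenile frog recruitment failure, the juvenile macrophyte population surge, the migratory mussel overgrazing, the mussel collapse, the native frog range expansion, the upstream otter overgrazing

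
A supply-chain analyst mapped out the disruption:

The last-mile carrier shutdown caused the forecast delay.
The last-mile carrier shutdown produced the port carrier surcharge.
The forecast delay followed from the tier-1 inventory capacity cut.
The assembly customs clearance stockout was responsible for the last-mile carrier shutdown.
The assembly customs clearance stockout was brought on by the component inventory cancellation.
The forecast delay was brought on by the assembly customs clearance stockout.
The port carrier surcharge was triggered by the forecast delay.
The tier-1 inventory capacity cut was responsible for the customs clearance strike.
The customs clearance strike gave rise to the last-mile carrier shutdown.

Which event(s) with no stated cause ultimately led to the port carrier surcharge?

the component inventory cancellation, the tier-1 inventory capacity cut

Tracing upstream from the port carrier surcharge: the port carrier surcharge ← the forecast delay ← the tier-1 inventory capacity cut.
A separate upstream branch: the port carrier surcharge ← the last-mile carrier shutdown ← the assembly customs clearance stockout ← the component inventory cancellation.
Each of those chain origins has no stated cause.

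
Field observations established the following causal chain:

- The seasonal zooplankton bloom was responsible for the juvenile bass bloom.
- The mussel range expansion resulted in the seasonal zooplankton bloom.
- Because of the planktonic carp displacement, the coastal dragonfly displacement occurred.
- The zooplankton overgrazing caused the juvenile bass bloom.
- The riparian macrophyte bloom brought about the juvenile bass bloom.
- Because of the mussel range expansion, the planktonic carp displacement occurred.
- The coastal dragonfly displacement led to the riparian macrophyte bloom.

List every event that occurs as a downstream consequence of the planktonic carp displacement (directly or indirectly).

Direct effects: the coastal dragonfly displacement.
2 steps out: the riparian macrophyte bloom.
3 steps out: the juvenile bass bloom.
Not reachable from it: the mussel range expansion, the seasonal zooplankton bloom, the zooplankton overgrazing.

the coastal dragonfly displacement, the juvenile bass bloom, the riparian macrophyte bloom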